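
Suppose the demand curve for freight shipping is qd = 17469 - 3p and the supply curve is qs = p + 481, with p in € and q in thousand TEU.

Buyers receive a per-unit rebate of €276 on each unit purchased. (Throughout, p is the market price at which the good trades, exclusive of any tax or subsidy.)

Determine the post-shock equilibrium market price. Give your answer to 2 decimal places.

4454.00

Original equilibrium: 17469 - 3p = p + 481 gives 16988 = 4p, so p = 4247 and q = 4728.
Since buyers' out-of-pocket price is the market price minus the rebate, the effective demand curve becomes qd = 18297 - 3p.
Clearing the new market: 18297 - 3p = p + 481, so p = 4454 and q = 4935.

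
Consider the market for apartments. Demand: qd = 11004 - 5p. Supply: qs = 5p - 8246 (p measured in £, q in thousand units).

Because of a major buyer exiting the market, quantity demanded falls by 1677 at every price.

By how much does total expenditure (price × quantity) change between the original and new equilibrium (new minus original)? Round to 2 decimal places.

Before the shock: 11004 - 5p = 5p - 8246 ⇒ 19250 = 10p ⇒ p = 1925, q = 1379.
The shock moves the curves to qd = 9327 - 5p and qs = 5p - 8246.
New equilibrium: 9327 - 5p = 5p - 8246 ⇒ 17573 = 10p ⇒ p = 1757.3, q = 540.5.
Expenditure moves from 1925×1379 = 2654575 to 1757.3×540.5 = 949820.65; change = -1704754.35.

-1704754.35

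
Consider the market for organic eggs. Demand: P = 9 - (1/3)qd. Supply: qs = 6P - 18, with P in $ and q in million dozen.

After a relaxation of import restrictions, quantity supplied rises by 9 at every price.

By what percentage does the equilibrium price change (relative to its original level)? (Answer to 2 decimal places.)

Solve the original market: 27 - 3P = 6P - 18, hence P = 5 and q = 12.
The shock moves the curves to qd = 27 - 3P and qs = 6P - 9.
Setting them equal: 27 - 3P = 6P - 9 → 36 = 9P, so P = 4 and q = 15.
%ΔP = (4 − 5) / 5 × 100 = -20.00%.

-20.00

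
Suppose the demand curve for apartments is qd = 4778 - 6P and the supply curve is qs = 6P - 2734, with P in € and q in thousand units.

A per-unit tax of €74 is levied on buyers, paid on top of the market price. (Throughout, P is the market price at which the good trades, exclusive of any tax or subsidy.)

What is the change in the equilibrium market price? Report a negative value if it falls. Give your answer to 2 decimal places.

-37.00

Solve the original market: 4778 - 6P = 6P - 2734, hence P = 626 and q = 1022.
Since buyers pay the price plus the tax, the effective demand curve becomes qd = 4334 - 6P.
Equate the new curves: 4334 - 6P = 6P - 2734, giving 7068 = 12P, P = 589, q = 800.
ΔP = 589 − 626 = -37.00.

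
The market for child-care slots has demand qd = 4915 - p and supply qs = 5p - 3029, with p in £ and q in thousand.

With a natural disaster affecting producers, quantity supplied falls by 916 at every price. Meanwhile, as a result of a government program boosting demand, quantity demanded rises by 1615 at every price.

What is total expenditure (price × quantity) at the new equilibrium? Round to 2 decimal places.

8352357.64

Solve the original market: 4915 - p = 5p - 3029, hence p = 1324 and q = 3591.
The new curves are qd = 6530 - p (demand) and qs = 5p - 3945 (supply).
New equilibrium: 6530 - p = 5p - 3945 ⇒ 10475 = 6p ⇒ p = 10475/6 ≈ 1745.8333, q = 28705/6 ≈ 4784.1667.
New expenditure = 1745.8333 × 4784.1667 = 8352357.64.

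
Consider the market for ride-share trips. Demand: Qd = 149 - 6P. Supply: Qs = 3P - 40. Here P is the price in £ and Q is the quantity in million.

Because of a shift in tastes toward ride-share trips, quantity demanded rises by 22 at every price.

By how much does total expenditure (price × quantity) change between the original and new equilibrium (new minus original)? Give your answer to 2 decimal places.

Original equilibrium: 149 - 6P = 3P - 40 gives 189 = 9P, so P = 21 and Q = 23.
After the shift, demand is Qd = 171 - 6P and supply is Qs = 3P - 40.
Equate the new curves: 171 - 6P = 3P - 40, giving 211 = 9P, P = 211/9 ≈ 23.4444, Q = 91/3 ≈ 30.3333.
Expenditure moves from 21×23 = 483 to 23.4444×30.3333 = 711.1481; change = +228.15.

+228.15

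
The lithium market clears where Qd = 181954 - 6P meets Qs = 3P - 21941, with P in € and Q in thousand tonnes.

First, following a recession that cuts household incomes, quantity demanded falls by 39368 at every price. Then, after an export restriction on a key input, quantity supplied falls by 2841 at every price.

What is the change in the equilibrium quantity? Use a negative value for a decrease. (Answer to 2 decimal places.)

-15016.67

Before the shock: 181954 - 6P = 3P - 21941 ⇒ 203895 = 9P ⇒ P = 22655, Q = 46024.
After the shift, demand is Qd = 142586 - 6P and supply is Qs = 3P - 24782.
Equate the new curves: 142586 - 6P = 3P - 24782, giving 167368 = 9P, P = 167368/9 ≈ 18596.4444, Q = 93022/3 ≈ 31007.3333.
ΔQ = 31007.3333 − 46024 = -15016.67.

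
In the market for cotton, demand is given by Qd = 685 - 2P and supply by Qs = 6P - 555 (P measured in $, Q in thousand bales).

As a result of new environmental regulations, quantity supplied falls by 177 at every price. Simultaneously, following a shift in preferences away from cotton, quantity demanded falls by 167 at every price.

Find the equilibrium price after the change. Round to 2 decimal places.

156.25

Original equilibrium: 685 - 2P = 6P - 555 gives 1240 = 8P, so P = 155 and Q = 375.
The new curves are Qd = 518 - 2P (demand) and Qs = 6P - 732 (supply).
Clearing the new market: 518 - 2P = 6P - 732, so P = 156.25 and Q = 205.5.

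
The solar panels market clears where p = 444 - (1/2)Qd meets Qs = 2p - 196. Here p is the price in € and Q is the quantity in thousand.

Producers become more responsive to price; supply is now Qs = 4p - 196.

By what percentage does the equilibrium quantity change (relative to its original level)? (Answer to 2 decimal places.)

Initially, 888 - 2p = 2p - 196, so 1084 = 4p and p = 271, Q = 346.
The shock moves the curves to Qd = 888 - 2p and Qs = 4p - 196.
Setting them equal: 888 - 2p = 4p - 196 → 1084 = 6p, so p = 542/3 ≈ 180.6667 and Q = 1580/3 ≈ 526.6667.
%ΔQ = (526.6667 − 346) / 346 × 100 = +52.22%.

+52.22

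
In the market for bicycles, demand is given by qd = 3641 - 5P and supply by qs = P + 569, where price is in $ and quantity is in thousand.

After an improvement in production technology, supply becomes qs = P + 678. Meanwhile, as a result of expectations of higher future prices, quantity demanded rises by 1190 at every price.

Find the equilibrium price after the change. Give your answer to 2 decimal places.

692.17

Before the shock: 3641 - 5P = P + 569 ⇒ 3072 = 6P ⇒ P = 512, q = 1081.
After the shift, demand is qd = 4831 - 5P and supply is qs = P + 678.
New equilibrium: 4831 - 5P = P + 678 ⇒ 4153 = 6P ⇒ P = 4153/6 ≈ 692.1667, q = 8221/6 ≈ 1370.1667.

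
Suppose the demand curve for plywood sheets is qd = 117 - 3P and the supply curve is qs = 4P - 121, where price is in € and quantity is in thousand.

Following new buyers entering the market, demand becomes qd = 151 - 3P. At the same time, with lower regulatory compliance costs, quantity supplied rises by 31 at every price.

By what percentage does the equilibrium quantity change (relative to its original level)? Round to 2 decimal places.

+218.10

Before the shock: 117 - 3P = 4P - 121 ⇒ 238 = 7P ⇒ P = 34, q = 15.
The shock moves the curves to qd = 151 - 3P and qs = 4P - 90.
Clearing the new market: 151 - 3P = 4P - 90, so P = 241/7 ≈ 34.4286 and q = 334/7 ≈ 47.7143.
%Δq = (47.7143 − 15) / 15 × 100 = +218.10%.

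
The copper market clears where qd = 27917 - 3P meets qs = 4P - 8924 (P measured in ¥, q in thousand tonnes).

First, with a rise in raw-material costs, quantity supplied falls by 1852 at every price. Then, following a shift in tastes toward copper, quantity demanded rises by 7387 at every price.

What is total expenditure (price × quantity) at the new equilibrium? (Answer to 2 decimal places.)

102399164.08

Original equilibrium: 27917 - 3P = 4P - 8924 gives 36841 = 7P, so P = 5263 and q = 12128.
With the change applied: demand qd = 35304 - 3P, supply qs = 4P - 10776.
Setting them equal: 35304 - 3P = 4P - 10776 → 46080 = 7P, so P = 46080/7 ≈ 6582.8571 and q = 108888/7 ≈ 15555.4286.
New expenditure = 6582.8571 × 15555.4286 = 102399164.08.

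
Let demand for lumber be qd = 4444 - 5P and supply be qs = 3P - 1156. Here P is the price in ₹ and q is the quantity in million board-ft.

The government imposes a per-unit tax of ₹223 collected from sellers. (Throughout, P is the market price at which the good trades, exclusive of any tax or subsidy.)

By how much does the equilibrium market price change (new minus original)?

Solve the original market: 4444 - 5P = 3P - 1156, hence P = 700 and q = 944.
Since sellers keep the price net of the tax, the effective supply curve becomes qs = 3P - 1825.
Setting them equal: 4444 - 5P = 3P - 1825 → 6269 = 8P, so P = 783.625 and q = 525.875.
ΔP = 783.625 − 700 = +83.625.

+83.625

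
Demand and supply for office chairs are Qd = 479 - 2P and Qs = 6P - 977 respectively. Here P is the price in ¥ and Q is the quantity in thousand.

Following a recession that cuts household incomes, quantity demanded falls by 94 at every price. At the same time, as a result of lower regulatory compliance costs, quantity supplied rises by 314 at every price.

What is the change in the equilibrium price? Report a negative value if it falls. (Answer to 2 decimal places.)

Solve the original market: 479 - 2P = 6P - 977, hence P = 182 and Q = 115.
The new curves are Qd = 385 - 2P (demand) and Qs = 6P - 663 (supply).
Setting them equal: 385 - 2P = 6P - 663 → 1048 = 8P, so P = 131 and Q = 123.
ΔP = 131 − 182 = -51.00.

-51.00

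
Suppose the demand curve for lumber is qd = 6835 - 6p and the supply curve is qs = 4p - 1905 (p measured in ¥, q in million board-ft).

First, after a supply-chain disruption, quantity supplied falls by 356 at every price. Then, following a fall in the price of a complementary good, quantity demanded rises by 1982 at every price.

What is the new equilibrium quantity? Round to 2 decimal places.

Original equilibrium: 6835 - 6p = 4p - 1905 gives 8740 = 10p, so p = 874 and q = 1591.
With the change applied: demand qd = 8817 - 6p, supply qs = 4p - 2261.
New equilibrium: 8817 - 6p = 4p - 2261 ⇒ 11078 = 10p ⇒ p = 1107.8, q = 2170.2.

2170.20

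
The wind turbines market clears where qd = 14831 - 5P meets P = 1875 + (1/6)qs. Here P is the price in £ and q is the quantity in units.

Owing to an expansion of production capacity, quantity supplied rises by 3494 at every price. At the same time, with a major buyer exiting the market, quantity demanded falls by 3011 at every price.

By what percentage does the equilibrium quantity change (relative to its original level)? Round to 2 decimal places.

Original equilibrium: 14831 - 5P = 6P - 11250 gives 26081 = 11P, so P = 2371 and q = 2976.
After the shift, demand is qd = 11820 - 5P and supply is qs = 6P - 7756.
Setting them equal: 11820 - 5P = 6P - 7756 → 19576 = 11P, so P = 19576/11 ≈ 1779.6364 and q = 32140/11 ≈ 2921.8182.
%Δq = (2921.8182 − 2976) / 2976 × 100 = -1.82%.

-1.82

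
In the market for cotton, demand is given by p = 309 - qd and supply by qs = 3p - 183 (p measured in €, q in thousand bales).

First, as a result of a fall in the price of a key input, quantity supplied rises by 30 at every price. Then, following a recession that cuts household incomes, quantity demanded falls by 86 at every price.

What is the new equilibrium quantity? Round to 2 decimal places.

129.00

Before the shock: 309 - p = 3p - 183 ⇒ 492 = 4p ⇒ p = 123, q = 186.
After the shift, demand is qd = 223 - p and supply is qs = 3p - 153.
New equilibrium: 223 - p = 3p - 153 ⇒ 376 = 4p ⇒ p = 94, q = 129.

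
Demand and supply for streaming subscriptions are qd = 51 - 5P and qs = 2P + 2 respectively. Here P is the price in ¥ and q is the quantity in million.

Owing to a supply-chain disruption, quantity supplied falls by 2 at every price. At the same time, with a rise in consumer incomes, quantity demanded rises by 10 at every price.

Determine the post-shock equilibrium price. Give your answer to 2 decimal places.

8.71

Solve the original market: 51 - 5P = 2P + 2, hence P = 7 and q = 16.
The shock moves the curves to qd = 61 - 5P and qs = 2P.
Setting them equal: 61 - 5P = 2P → 61 = 7P, so P = 61/7 ≈ 8.7143 and q = 122/7 ≈ 17.4286.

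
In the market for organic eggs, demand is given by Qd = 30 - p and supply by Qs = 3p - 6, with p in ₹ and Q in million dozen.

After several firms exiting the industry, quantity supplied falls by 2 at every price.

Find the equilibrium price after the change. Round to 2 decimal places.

9.50

Before the shock: 30 - p = 3p - 6 ⇒ 36 = 4p ⇒ p = 9, Q = 21.
After the shift, demand is Qd = 30 - p and supply is Qs = 3p - 8.
Clearing the new market: 30 - p = 3p - 8, so p = 9.5 and Q = 20.5.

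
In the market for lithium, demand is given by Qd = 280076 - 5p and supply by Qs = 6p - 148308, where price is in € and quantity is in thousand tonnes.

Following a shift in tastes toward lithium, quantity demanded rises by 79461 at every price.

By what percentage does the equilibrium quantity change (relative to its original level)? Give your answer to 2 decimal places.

+50.78

Original equilibrium: 280076 - 5p = 6p - 148308 gives 428384 = 11p, so p = 38944 and Q = 85356.
After the shift, demand is Qd = 359537 - 5p and supply is Qs = 6p - 148308.
New equilibrium: 359537 - 5p = 6p - 148308 ⇒ 507845 = 11p ⇒ p = 507845/11 ≈ 46167.7273, Q = 1415682/11 ≈ 128698.3636.
%ΔQ = (128698.3636 − 85356) / 85356 × 100 = +50.78%.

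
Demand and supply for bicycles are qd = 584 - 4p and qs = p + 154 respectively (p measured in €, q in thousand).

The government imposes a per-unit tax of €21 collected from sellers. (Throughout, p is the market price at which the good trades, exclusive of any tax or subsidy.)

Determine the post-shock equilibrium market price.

90.2

Original equilibrium: 584 - 4p = p + 154 gives 430 = 5p, so p = 86 and q = 240.
Since sellers keep the price net of the tax, the effective supply curve becomes qs = p + 133.
Setting them equal: 584 - 4p = p + 133 → 451 = 5p, so p = 90.2 and q = 223.2.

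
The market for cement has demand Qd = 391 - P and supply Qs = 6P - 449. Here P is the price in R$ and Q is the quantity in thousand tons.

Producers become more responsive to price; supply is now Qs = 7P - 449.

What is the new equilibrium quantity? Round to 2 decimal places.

Solve the original market: 391 - P = 6P - 449, hence P = 120 and Q = 271.
The new curves are Qd = 391 - P (demand) and Qs = 7P - 449 (supply).
Equate the new curves: 391 - P = 7P - 449, giving 840 = 8P, P = 105, Q = 286.

286.00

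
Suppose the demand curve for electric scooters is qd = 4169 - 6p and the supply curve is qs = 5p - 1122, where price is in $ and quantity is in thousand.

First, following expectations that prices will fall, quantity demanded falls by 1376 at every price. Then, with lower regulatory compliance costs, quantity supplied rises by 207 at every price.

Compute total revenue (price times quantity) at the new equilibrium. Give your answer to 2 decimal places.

259713.22

Original equilibrium: 4169 - 6p = 5p - 1122 gives 5291 = 11p, so p = 481 and q = 1283.
After the shift, demand is qd = 2793 - 6p and supply is qs = 5p - 915.
Setting them equal: 2793 - 6p = 5p - 915 → 3708 = 11p, so p = 3708/11 ≈ 337.0909 and q = 8475/11 ≈ 770.4545.
New expenditure = 337.0909 × 770.4545 = 259713.22.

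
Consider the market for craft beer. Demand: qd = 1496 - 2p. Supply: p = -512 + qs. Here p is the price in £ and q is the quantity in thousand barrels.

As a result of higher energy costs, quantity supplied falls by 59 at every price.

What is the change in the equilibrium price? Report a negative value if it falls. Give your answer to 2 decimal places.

+19.67

Before the shock: 1496 - 2p = p + 512 ⇒ 984 = 3p ⇒ p = 328, q = 840.
With the change applied: demand qd = 1496 - 2p, supply qs = p + 453.
Setting them equal: 1496 - 2p = p + 453 → 1043 = 3p, so p = 1043/3 ≈ 347.6667 and q = 2402/3 ≈ 800.6667.
Δp = 347.6667 − 328 = +19.67.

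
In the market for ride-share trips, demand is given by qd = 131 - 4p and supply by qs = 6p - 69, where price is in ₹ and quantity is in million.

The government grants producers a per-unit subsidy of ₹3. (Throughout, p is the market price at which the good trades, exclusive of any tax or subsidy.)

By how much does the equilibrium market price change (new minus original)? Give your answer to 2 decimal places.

-1.80

Solve the original market: 131 - 4p = 6p - 69, hence p = 20 and q = 51.
Since sellers receive the price plus the subsidy, the effective supply curve becomes qs = 6p - 51.
Setting them equal: 131 - 4p = 6p - 51 → 182 = 10p, so p = 18.2 and q = 58.2.
Δp = 18.2 − 20 = -1.80.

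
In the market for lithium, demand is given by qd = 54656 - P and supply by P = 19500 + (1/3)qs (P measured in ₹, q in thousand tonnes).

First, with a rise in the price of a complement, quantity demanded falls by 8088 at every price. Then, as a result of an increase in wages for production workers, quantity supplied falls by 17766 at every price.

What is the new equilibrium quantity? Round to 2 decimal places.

15859.50

Before the shock: 54656 - P = 3P - 58500 ⇒ 113156 = 4P ⇒ P = 28289, q = 26367.
The shock moves the curves to qd = 46568 - P and qs = 3P - 76266.
Clearing the new market: 46568 - P = 3P - 76266, so P = 30708.5 and q = 15859.5.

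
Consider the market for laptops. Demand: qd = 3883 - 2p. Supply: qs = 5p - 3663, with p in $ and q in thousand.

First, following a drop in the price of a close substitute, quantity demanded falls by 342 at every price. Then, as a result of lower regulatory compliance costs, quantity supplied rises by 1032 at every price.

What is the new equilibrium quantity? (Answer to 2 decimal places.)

Solve the original market: 3883 - 2p = 5p - 3663, hence p = 1078 and q = 1727.
After the shift, demand is qd = 3541 - 2p and supply is qs = 5p - 2631.
Clearing the new market: 3541 - 2p = 5p - 2631, so p = 6172/7 ≈ 881.7143 and q = 12443/7 ≈ 1777.5714.

1777.57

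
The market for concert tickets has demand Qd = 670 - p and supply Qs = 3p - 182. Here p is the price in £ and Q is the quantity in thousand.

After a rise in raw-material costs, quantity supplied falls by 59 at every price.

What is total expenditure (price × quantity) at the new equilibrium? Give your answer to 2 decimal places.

100722.44

Solve the original market: 670 - p = 3p - 182, hence p = 213 and Q = 457.
With the change applied: demand Qd = 670 - p, supply Qs = 3p - 241.
Equate the new curves: 670 - p = 3p - 241, giving 911 = 4p, p = 227.75, Q = 442.25.
New expenditure = 227.75 × 442.25 = 100722.44.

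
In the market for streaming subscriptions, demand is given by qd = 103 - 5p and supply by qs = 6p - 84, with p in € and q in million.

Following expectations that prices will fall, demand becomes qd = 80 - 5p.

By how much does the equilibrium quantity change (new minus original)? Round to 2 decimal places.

Solve the original market: 103 - 5p = 6p - 84, hence p = 17 and q = 18.
After the shift, demand is qd = 80 - 5p and supply is qs = 6p - 84.
Clearing the new market: 80 - 5p = 6p - 84, so p = 164/11 ≈ 14.9091 and q = 60/11 ≈ 5.4545.
Δq = 5.4545 − 18 = -12.55.

-12.55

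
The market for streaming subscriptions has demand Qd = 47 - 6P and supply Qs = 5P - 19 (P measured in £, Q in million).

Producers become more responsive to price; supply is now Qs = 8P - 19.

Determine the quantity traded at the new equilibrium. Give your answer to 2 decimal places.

18.71

Before the shock: 47 - 6P = 5P - 19 ⇒ 66 = 11P ⇒ P = 6, Q = 11.
With the change applied: demand Qd = 47 - 6P, supply Qs = 8P - 19.
Setting them equal: 47 - 6P = 8P - 19 → 66 = 14P, so P = 33/7 ≈ 4.7143 and Q = 131/7 ≈ 18.7143.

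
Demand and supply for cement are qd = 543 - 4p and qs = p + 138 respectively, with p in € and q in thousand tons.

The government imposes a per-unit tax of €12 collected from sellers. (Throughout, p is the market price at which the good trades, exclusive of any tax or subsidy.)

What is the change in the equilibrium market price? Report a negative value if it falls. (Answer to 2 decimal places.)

Solve the original market: 543 - 4p = p + 138, hence p = 81 and q = 219.
Since sellers keep the price net of the tax, the effective supply curve becomes qs = p + 126.
Equate the new curves: 543 - 4p = p + 126, giving 417 = 5p, p = 83.4, q = 209.4.
Δp = 83.4 − 81 = +2.40.

+2.40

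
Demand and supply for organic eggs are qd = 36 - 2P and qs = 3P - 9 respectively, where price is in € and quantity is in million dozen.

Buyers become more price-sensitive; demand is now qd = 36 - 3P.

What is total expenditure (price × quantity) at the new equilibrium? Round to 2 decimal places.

101.25

Initially, 36 - 2P = 3P - 9, so 45 = 5P and P = 9, q = 18.
After the shift, demand is qd = 36 - 3P and supply is qs = 3P - 9.
Setting them equal: 36 - 3P = 3P - 9 → 45 = 6P, so P = 7.5 and q = 13.5.
New expenditure = 7.5 × 13.5 = 101.25.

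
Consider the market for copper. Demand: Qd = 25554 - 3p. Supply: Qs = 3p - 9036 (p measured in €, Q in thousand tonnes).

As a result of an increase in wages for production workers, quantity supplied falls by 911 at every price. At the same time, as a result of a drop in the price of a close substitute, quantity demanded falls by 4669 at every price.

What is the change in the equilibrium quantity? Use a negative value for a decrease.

-2790

Before the shock: 25554 - 3p = 3p - 9036 ⇒ 34590 = 6p ⇒ p = 5765, Q = 8259.
With the change applied: demand Qd = 20885 - 3p, supply Qs = 3p - 9947.
Setting them equal: 20885 - 3p = 3p - 9947 → 30832 = 6p, so p = 15416/3 ≈ 5138.6667 and Q = 5469.
ΔQ = 5469 − 8259 = -2790.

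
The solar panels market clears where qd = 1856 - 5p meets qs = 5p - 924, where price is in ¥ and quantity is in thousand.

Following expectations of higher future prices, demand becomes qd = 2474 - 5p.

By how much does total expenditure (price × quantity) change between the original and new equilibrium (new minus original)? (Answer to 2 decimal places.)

+133797.00

Solve the original market: 1856 - 5p = 5p - 924, hence p = 278 and q = 466.
The shock moves the curves to qd = 2474 - 5p and qs = 5p - 924.
Setting them equal: 2474 - 5p = 5p - 924 → 3398 = 10p, so p = 339.8 and q = 775.
Expenditure moves from 278×466 = 129548 to 339.8×775 = 263345; change = +133797.00.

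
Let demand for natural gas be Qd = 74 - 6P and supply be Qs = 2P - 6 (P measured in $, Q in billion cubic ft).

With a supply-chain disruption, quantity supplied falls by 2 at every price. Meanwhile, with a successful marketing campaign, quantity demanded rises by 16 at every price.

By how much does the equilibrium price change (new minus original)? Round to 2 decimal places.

+2.25

Before the shock: 74 - 6P = 2P - 6 ⇒ 80 = 8P ⇒ P = 10, Q = 14.
After the shift, demand is Qd = 90 - 6P and supply is Qs = 2P - 8.
Equate the new curves: 90 - 6P = 2P - 8, giving 98 = 8P, P = 12.25, Q = 16.5.
ΔP = 12.25 − 10 = +2.25.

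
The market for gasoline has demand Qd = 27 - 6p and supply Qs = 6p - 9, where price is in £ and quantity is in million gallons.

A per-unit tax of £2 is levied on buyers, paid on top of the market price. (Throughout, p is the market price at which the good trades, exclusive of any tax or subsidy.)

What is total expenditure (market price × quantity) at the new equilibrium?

Initially, 27 - 6p = 6p - 9, so 36 = 12p and p = 3, Q = 9.
Since buyers pay the price plus the tax, the effective demand curve becomes Qd = 15 - 6p.
New equilibrium: 15 - 6p = 6p - 9 ⇒ 24 = 12p ⇒ p = 2, Q = 3.
New expenditure = 2 × 3 = 6.

6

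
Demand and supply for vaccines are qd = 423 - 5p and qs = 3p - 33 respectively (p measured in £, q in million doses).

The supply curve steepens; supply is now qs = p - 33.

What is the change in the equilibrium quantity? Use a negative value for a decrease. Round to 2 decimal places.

Solve the original market: 423 - 5p = 3p - 33, hence p = 57 and q = 138.
The new curves are qd = 423 - 5p (demand) and qs = p - 33 (supply).
Equate the new curves: 423 - 5p = p - 33, giving 456 = 6p, p = 76, q = 43.
Δq = 43 − 138 = -95.00.

-95.00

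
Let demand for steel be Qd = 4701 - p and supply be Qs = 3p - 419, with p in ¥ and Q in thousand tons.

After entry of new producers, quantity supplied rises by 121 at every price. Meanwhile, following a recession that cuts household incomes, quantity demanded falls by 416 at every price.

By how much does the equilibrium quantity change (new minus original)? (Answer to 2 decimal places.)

-281.75

Original equilibrium: 4701 - p = 3p - 419 gives 5120 = 4p, so p = 1280 and Q = 3421.
The shock moves the curves to Qd = 4285 - p and Qs = 3p - 298.
Clearing the new market: 4285 - p = 3p - 298, so p = 1145.75 and Q = 3139.25.
ΔQ = 3139.25 − 3421 = -281.75.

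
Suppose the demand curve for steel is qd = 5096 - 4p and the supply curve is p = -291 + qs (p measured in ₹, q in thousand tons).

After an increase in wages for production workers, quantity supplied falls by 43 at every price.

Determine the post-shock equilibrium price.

969.6

Initially, 5096 - 4p = p + 291, so 4805 = 5p and p = 961, q = 1252.
After the shift, demand is qd = 5096 - 4p and supply is qs = p + 248.
Equate the new curves: 5096 - 4p = p + 248, giving 4848 = 5p, p = 969.6, q = 1217.6.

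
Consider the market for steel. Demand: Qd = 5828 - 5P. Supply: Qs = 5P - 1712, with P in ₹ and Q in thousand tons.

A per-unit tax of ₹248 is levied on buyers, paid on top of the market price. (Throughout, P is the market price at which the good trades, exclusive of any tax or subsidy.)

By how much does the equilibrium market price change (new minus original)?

Solve the original market: 5828 - 5P = 5P - 1712, hence P = 754 and Q = 2058.
Since buyers pay the price plus the tax, the effective demand curve becomes Qd = 4588 - 5P.
Setting them equal: 4588 - 5P = 5P - 1712 → 6300 = 10P, so P = 630 and Q = 1438.
ΔP = 630 − 754 = -124.

-124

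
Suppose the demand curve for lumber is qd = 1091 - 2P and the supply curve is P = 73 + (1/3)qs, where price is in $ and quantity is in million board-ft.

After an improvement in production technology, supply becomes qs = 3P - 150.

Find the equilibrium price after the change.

248.2

Before the shock: 1091 - 2P = 3P - 219 ⇒ 1310 = 5P ⇒ P = 262, q = 567.
The new curves are qd = 1091 - 2P (demand) and qs = 3P - 150 (supply).
Setting them equal: 1091 - 2P = 3P - 150 → 1241 = 5P, so P = 248.2 and q = 594.6.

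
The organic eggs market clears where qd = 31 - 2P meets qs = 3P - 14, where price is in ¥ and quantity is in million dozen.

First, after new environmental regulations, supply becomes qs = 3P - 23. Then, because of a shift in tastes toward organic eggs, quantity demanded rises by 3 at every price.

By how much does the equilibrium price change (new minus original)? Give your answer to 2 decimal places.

+2.40

Original equilibrium: 31 - 2P = 3P - 14 gives 45 = 5P, so P = 9 and q = 13.
With the change applied: demand qd = 34 - 2P, supply qs = 3P - 23.
New equilibrium: 34 - 2P = 3P - 23 ⇒ 57 = 5P ⇒ P = 11.4, q = 11.2.
ΔP = 11.4 − 9 = +2.40.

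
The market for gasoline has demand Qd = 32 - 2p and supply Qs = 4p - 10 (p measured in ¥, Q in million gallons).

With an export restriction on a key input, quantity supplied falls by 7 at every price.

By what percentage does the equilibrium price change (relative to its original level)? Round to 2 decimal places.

+16.67

Solve the original market: 32 - 2p = 4p - 10, hence p = 7 and Q = 18.
After the shift, demand is Qd = 32 - 2p and supply is Qs = 4p - 17.
New equilibrium: 32 - 2p = 4p - 17 ⇒ 49 = 6p ⇒ p = 49/6 ≈ 8.1667, Q = 47/3 ≈ 15.6667.
%Δp = (8.1667 − 7) / 7 × 100 = +16.67%.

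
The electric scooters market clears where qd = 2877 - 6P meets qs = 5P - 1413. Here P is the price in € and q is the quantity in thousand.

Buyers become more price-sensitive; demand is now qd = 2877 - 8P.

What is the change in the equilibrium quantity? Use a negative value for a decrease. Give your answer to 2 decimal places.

-300.00

Before the shock: 2877 - 6P = 5P - 1413 ⇒ 4290 = 11P ⇒ P = 390, q = 537.
With the change applied: demand qd = 2877 - 8P, supply qs = 5P - 1413.
New equilibrium: 2877 - 8P = 5P - 1413 ⇒ 4290 = 13P ⇒ P = 330, q = 237.
Δq = 237 − 537 = -300.00.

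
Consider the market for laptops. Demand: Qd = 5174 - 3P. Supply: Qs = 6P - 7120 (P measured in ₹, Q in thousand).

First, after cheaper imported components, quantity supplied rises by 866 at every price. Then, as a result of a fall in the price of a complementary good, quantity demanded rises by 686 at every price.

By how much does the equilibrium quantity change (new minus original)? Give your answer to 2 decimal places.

Before the shock: 5174 - 3P = 6P - 7120 ⇒ 12294 = 9P ⇒ P = 1366, Q = 1076.
The shock moves the curves to Qd = 5860 - 3P and Qs = 6P - 6254.
Clearing the new market: 5860 - 3P = 6P - 6254, so P = 1346 and Q = 1822.
ΔQ = 1822 − 1076 = +746.00.

+746.00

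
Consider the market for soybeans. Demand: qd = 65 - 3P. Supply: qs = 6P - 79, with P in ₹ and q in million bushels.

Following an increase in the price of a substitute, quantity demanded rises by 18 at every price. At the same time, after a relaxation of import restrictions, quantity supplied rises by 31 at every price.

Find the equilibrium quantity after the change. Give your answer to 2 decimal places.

Before the shock: 65 - 3P = 6P - 79 ⇒ 144 = 9P ⇒ P = 16, q = 17.
With the change applied: demand qd = 83 - 3P, supply qs = 6P - 48.
Setting them equal: 83 - 3P = 6P - 48 → 131 = 9P, so P = 131/9 ≈ 14.5556 and q = 118/3 ≈ 39.3333.

39.33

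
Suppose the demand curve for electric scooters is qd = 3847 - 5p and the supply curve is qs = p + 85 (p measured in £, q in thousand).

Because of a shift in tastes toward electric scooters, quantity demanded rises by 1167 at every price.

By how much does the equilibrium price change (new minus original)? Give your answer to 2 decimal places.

+194.50

Initially, 3847 - 5p = p + 85, so 3762 = 6p and p = 627, q = 712.
The new curves are qd = 5014 - 5p (demand) and qs = p + 85 (supply).
Setting them equal: 5014 - 5p = p + 85 → 4929 = 6p, so p = 821.5 and q = 906.5.
Δp = 821.5 − 627 = +194.50.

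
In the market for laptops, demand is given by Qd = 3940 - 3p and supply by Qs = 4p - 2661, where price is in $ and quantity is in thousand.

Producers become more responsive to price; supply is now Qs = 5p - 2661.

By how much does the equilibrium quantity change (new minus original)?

Before the shock: 3940 - 3p = 4p - 2661 ⇒ 6601 = 7p ⇒ p = 943, Q = 1111.
With the change applied: demand Qd = 3940 - 3p, supply Qs = 5p - 2661.
New equilibrium: 3940 - 3p = 5p - 2661 ⇒ 6601 = 8p ⇒ p = 825.125, Q = 1464.625.
ΔQ = 1464.625 − 1111 = +353.625.

+353.625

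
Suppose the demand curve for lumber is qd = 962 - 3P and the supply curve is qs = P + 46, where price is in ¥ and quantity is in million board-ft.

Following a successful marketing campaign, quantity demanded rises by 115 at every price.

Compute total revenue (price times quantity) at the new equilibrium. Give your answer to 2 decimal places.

Before the shock: 962 - 3P = P + 46 ⇒ 916 = 4P ⇒ P = 229, q = 275.
With the change applied: demand qd = 1077 - 3P, supply qs = P + 46.
New equilibrium: 1077 - 3P = P + 46 ⇒ 1031 = 4P ⇒ P = 257.75, q = 303.75.
New expenditure = 257.75 × 303.75 = 78291.56.

78291.56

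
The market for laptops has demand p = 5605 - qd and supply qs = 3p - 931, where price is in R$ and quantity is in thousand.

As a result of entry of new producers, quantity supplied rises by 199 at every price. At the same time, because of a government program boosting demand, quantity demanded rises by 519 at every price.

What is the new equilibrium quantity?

Solve the original market: 5605 - p = 3p - 931, hence p = 1634 and q = 3971.
After the shift, demand is qd = 6124 - p and supply is qs = 3p - 732.
New equilibrium: 6124 - p = 3p - 732 ⇒ 6856 = 4p ⇒ p = 1714, q = 4410.

4410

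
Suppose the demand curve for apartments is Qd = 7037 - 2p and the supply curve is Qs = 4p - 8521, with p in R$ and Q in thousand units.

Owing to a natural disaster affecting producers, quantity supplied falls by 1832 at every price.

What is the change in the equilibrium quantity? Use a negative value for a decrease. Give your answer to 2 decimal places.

-610.67

Initially, 7037 - 2p = 4p - 8521, so 15558 = 6p and p = 2593, Q = 1851.
The shock moves the curves to Qd = 7037 - 2p and Qs = 4p - 10353.
Equate the new curves: 7037 - 2p = 4p - 10353, giving 17390 = 6p, p = 8695/3 ≈ 2898.3333, Q = 3721/3 ≈ 1240.3333.
ΔQ = 1240.3333 − 1851 = -610.67.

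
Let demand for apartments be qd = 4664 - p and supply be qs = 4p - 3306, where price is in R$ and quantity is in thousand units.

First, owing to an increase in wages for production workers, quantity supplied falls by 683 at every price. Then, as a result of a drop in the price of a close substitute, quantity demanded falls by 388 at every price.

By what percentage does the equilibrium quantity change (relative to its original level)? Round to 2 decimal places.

Before the shock: 4664 - p = 4p - 3306 ⇒ 7970 = 5p ⇒ p = 1594, q = 3070.
The shock moves the curves to qd = 4276 - p and qs = 4p - 3989.
Equate the new curves: 4276 - p = 4p - 3989, giving 8265 = 5p, p = 1653, q = 2623.
%Δq = (2623 − 3070) / 3070 × 100 = -14.56%.

-14.56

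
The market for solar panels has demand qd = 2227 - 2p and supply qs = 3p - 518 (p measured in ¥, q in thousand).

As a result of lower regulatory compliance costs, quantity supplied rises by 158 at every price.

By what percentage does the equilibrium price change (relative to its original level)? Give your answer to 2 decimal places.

-5.76

Initially, 2227 - 2p = 3p - 518, so 2745 = 5p and p = 549, q = 1129.
The new curves are qd = 2227 - 2p (demand) and qs = 3p - 360 (supply).
Equate the new curves: 2227 - 2p = 3p - 360, giving 2587 = 5p, p = 517.4, q = 1192.2.
%Δp = (517.4 − 549) / 549 × 100 = -5.76%.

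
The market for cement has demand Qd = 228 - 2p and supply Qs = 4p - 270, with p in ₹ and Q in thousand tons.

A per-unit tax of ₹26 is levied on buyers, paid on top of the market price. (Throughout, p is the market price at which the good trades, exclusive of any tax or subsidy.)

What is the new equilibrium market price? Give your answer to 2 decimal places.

Solve the original market: 228 - 2p = 4p - 270, hence p = 83 and Q = 62.
Since buyers pay the price plus the tax, the effective demand curve becomes Qd = 176 - 2p.
New equilibrium: 176 - 2p = 4p - 270 ⇒ 446 = 6p ⇒ p = 223/3 ≈ 74.3333, Q = 82/3 ≈ 27.3333.

74.33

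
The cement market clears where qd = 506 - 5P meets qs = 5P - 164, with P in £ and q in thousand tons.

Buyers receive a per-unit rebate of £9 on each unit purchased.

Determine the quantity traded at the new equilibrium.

193.5

Initially, 506 - 5P = 5P - 164, so 670 = 10P and P = 67, q = 171.
Since buyers' out-of-pocket price is the market price minus the rebate, the effective demand curve becomes qd = 551 - 5P.
New equilibrium: 551 - 5P = 5P - 164 ⇒ 715 = 10P ⇒ P = 71.5, q = 193.5.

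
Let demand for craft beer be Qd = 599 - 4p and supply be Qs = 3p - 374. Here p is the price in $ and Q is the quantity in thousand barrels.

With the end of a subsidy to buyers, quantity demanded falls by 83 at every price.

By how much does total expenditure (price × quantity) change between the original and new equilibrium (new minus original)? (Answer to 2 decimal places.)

Initially, 599 - 4p = 3p - 374, so 973 = 7p and p = 139, Q = 43.
The shock moves the curves to Qd = 516 - 4p and Qs = 3p - 374.
Clearing the new market: 516 - 4p = 3p - 374, so p = 890/7 ≈ 127.1429 and Q = 52/7 ≈ 7.4286.
Expenditure moves from 139×43 = 5977 to 127.1429×7.4286 = 944.4898; change = -5032.51.

-5032.51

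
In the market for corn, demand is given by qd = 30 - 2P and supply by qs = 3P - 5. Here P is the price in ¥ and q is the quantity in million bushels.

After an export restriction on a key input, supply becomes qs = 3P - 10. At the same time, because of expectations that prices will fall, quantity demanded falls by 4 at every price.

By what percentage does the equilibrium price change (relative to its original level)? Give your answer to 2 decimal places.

Before the shock: 30 - 2P = 3P - 5 ⇒ 35 = 5P ⇒ P = 7, q = 16.
After the shift, demand is qd = 26 - 2P and supply is qs = 3P - 10.
Clearing the new market: 26 - 2P = 3P - 10, so P = 7.2 and q = 11.6.
%ΔP = (7.2 − 7) / 7 × 100 = +2.86%.

+2.86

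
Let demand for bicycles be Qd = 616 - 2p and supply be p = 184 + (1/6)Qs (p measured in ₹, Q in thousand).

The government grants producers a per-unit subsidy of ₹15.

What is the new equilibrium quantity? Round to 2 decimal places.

208.50

Before the shock: 616 - 2p = 6p - 1104 ⇒ 1720 = 8p ⇒ p = 215, Q = 186.
Since sellers receive the price plus the subsidy, the effective supply curve becomes Qs = 6p - 1014.
Equate the new curves: 616 - 2p = 6p - 1014, giving 1630 = 8p, p = 203.75, Q = 208.5.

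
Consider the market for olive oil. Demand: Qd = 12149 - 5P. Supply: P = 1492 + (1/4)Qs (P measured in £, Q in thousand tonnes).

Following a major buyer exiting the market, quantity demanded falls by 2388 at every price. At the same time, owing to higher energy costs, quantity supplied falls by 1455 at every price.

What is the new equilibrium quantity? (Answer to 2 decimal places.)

Before the shock: 12149 - 5P = 4P - 5968 ⇒ 18117 = 9P ⇒ P = 2013, Q = 2084.
After the shift, demand is Qd = 9761 - 5P and supply is Qs = 4P - 7423.
Clearing the new market: 9761 - 5P = 4P - 7423, so P = 5728/3 ≈ 1909.3333 and Q = 643/3 ≈ 214.3333.

214.33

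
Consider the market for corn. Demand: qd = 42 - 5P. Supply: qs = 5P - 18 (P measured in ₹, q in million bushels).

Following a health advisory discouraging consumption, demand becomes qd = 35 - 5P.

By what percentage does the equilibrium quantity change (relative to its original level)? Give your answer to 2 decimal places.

-29.17

Before the shock: 42 - 5P = 5P - 18 ⇒ 60 = 10P ⇒ P = 6, q = 12.
The shock moves the curves to qd = 35 - 5P and qs = 5P - 18.
Clearing the new market: 35 - 5P = 5P - 18, so P = 5.3 and q = 8.5.
%Δq = (8.5 − 12) / 12 × 100 = -29.17%.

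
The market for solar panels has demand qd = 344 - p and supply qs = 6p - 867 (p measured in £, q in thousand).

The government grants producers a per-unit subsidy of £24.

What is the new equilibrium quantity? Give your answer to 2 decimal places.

Original equilibrium: 344 - p = 6p - 867 gives 1211 = 7p, so p = 173 and q = 171.
Since sellers receive the price plus the subsidy, the effective supply curve becomes qs = 6p - 723.
Equate the new curves: 344 - p = 6p - 723, giving 1067 = 7p, p = 1067/7 ≈ 152.4286, q = 1341/7 ≈ 191.5714.

191.57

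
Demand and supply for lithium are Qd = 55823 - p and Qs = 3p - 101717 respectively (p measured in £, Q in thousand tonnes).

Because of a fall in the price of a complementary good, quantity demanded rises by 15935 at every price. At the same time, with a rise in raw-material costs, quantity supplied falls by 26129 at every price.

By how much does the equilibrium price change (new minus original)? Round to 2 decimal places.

Original equilibrium: 55823 - p = 3p - 101717 gives 157540 = 4p, so p = 39385 and Q = 16438.
The shock moves the curves to Qd = 71758 - p and Qs = 3p - 127846.
Equate the new curves: 71758 - p = 3p - 127846, giving 199604 = 4p, p = 49901, Q = 21857.
Δp = 49901 − 39385 = +10516.00.

+10516.00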